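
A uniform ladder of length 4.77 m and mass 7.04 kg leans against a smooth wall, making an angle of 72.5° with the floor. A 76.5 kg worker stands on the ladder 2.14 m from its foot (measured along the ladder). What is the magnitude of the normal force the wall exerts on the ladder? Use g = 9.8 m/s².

Sum moments about the foot of the ladder (the floor normal and friction both act there and drop out).
Ladder weight 7.04×9.8 = 68.99 N acts at 2.385 m along the ladder; its horizontal arm is 2.385·cos72.5° = 0.7172 m → τ = 49.48 N·m clockwise.
Worker: 76.5×9.8 = 749.7 N at 2.14 m → arm 0.6435 m → τ = 482.4 N·m clockwise.
Wall normal N acts horizontally at the top; its moment arm is the height L sinθ = 4.77·sin72.5° = 4.549 m, counterclockwise.
For rotational equilibrium, N × 4.549 = 531.9, so N = 117 N.

N_wall ≈ 117 N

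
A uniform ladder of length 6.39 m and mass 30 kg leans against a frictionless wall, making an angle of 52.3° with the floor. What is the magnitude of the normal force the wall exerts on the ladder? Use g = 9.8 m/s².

N_wall ≈ 114 N

Sum moments about the foot of the ladder (the floor normal and friction both act there and drop out).
Ladder weight 30×9.8 = 294 N acts at 3.195 m along the ladder; its horizontal arm is 3.195·cos52.3° = 1.954 m → τ = 574.5 N·m clockwise.
Wall normal N acts horizontally at the top; its moment arm is the height L sinθ = 6.39·sin52.3° = 5.056 m, counterclockwise.
Στ = 0 ⇒ N × 5.056 = 574.5 ⇒ N = 114 N.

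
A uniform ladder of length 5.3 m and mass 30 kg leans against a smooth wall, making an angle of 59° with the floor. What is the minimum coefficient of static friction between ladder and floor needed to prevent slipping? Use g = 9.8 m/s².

Sum moments about the foot of the ladder (the floor normal and friction both act there and drop out).
Ladder weight 30×9.8 = 294 N acts at 2.65 m along the ladder; its horizontal arm is 2.65·cos59° = 1.365 m → τ = 401.3 N·m clockwise.
Wall normal N acts horizontally at the top; its moment arm is the height L sinθ = 5.3·sin59° = 4.543 m, counterclockwise.
Balancing moments: N × 4.543 = 401.3, giving N = 88.33 N.
ΣFx = 0 ⇒ f = N_wall = 88.33 N. ΣFy = 0 ⇒ N_floor = 294 N.
μ_min = f / N_floor = 88.33 / 294 = 0.3.

μ_min ≈ 0.3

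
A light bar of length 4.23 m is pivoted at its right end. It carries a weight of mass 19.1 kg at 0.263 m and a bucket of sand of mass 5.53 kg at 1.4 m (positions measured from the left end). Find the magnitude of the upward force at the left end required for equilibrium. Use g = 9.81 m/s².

Choose the right end as the axis so the unknown pivot reaction has zero arm there.
Weight: 19.1 × 9.81 = 187.4 N down at 0.263 m → arm 3.967 m, τ = 187.4 × 3.967 = 743.4 N·m counterclockwise.
Bucket of sand: 5.53 × 9.81 = 54.25 N down at 1.4 m → arm 2.83 m, τ = 54.25 × 2.83 = 153.5 N·m counterclockwise.
Net moment of the loads = 896.9 N·m counterclockwise.
The upward force F acts at the left end, arm 4.23 m, giving F × 4.23 clockwise.
Setting net torque to zero: F × 4.23 = 896.9 → F = 896.9 / 4.23 = 212 N.

F ≈ 212 N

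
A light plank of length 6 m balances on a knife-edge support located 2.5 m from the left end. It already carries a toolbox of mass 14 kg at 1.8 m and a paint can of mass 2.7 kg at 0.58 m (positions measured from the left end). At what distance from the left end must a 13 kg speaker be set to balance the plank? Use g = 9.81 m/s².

x ≈ 3.65 m from the left end

Taking torques about the knife-edge support (at 2.5 m from the left end):
Toolbox: 14 × 9.81 = 137.3 N down at 1.8 m → arm 0.7 m, τ = 137.3 × 0.7 = 96.11 N·m counterclockwise.
Paint can: 2.7 × 9.81 = 26.49 N down at 0.58 m → arm 1.92 m, τ = 26.49 × 1.92 = 50.86 N·m counterclockwise.
Net moment of existing loads = 147 N·m counterclockwise.
The speaker weighs 13 × 9.81 = 127.5 N and must supply an equal clockwise moment, so its lever arm about the knife-edge support is 147 / 127.5 = 1.15 m.
That puts it at 2.5 + 1.15 = 3.65 m from the left end.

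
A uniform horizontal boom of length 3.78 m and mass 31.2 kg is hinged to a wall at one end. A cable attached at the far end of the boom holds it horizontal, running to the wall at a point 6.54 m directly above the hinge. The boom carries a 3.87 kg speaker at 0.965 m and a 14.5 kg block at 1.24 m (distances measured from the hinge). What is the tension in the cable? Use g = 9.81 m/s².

T ≈ 242 N

Taking torques about the hinge:
Beam weight: 31.2 × 9.81 = 306.1 N down at 1.89 m → arm 1.89 m, τ = 306.1 × 1.89 = 578.5 N·m clockwise.
Speaker: 3.87 × 9.81 = 37.96 N down at 0.965 m → arm 0.965 m, τ = 37.96 × 0.965 = 36.63 N·m clockwise.
Block: 14.5 × 9.81 = 142.2 N down at 1.24 m → arm 1.24 m, τ = 142.2 × 1.24 = 176.3 N·m clockwise.
Total clockwise load moment = 791.4 N·m.
The cable tension T acts at 3.78 m; only its component perpendicular to the boom, T sinθ, produces torque. sinθ = h/√(h²+d²) = 6.54/√(6.54²+3.78²) = 0.8658.
Στ = 0 ⇒ T × 3.78 × 0.8658 = 791.4 ⇒ T = 791.4 / 3.273 = 242 N.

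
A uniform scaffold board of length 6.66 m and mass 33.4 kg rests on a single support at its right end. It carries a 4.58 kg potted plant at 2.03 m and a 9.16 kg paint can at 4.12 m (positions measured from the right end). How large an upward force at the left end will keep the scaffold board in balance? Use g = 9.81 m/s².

Sum moments about the right end (the unknown pivot reaction has zero arm there).
Beam weight: 33.4 × 9.81 = 327.7 N down at 3.33 m → arm 3.33 m, τ = 327.7 × 3.33 = 1091 N·m counterclockwise.
Potted plant: 4.58 × 9.81 = 44.93 N down at 2.03 m → arm 2.03 m, τ = 44.93 × 2.03 = 91.21 N·m counterclockwise.
Paint can: 9.16 × 9.81 = 89.86 N down at 4.12 m → arm 4.12 m, τ = 89.86 × 4.12 = 370.2 N·m counterclockwise.
Net moment of the loads = 1552 N·m counterclockwise.
The upward force F acts at the left end, arm 6.66 m, giving F × 6.66 clockwise.
Setting net torque to zero: F × 6.66 = 1552 → F = 1552 / 6.66 = 233 N.

F ≈ 233 N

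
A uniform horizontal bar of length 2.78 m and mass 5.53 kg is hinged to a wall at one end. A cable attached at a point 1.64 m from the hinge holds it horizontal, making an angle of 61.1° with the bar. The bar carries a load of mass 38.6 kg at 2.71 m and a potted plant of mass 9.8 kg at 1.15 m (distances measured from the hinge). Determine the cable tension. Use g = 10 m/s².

T ≈ 861 N

Sum moments about the hinge (the unknown hinge reaction has zero arm there).
Beam weight: 5.53 × 10 = 55.3 N down at 1.39 m → arm 1.39 m, τ = 55.3 × 1.39 = 76.87 N·m clockwise.
Load: 38.6 × 10 = 386 N down at 2.71 m → arm 2.71 m, τ = 386 × 2.71 = 1046 N·m clockwise.
Potted plant: 9.8 × 10 = 98 N down at 1.15 m → arm 1.15 m, τ = 98 × 1.15 = 112.7 N·m clockwise.
Total clockwise load moment = 1236 N·m.
The cable tension T acts at 1.64 m; only its component perpendicular to the bar, T sinθ, produces torque. sin 61.1° = 0.8755.
Balancing moments: T × 1.64 × 0.8755 = 1236, giving T = 1236 / 1.436 = 861 N.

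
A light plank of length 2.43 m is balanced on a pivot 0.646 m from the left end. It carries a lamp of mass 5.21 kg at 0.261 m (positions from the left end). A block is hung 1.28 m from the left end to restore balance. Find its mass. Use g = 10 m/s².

Take moments about the pivot (at 0.646 m from the left end).
Lamp: 5.21 × 10 = 52.1 N down at 0.261 m → arm 0.385 m, τ = 52.1 × 0.385 = 20.06 N·m counterclockwise.
Net moment of known loads = 20.06 N·m counterclockwise.
An unknown mass m at 1.28 m has arm 0.634 m; its moment is m·g·0.634 clockwise.
Balancing moments: m × 10 × 0.634 = 20.06, giving m = 20.06 / (10 × 0.634) = 3.16 kg.

m ≈ 3.16 kg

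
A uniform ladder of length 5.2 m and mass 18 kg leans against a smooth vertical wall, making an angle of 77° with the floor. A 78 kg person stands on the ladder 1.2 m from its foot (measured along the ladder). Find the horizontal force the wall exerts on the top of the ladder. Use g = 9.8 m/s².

N_wall ≈ 61.1 N

About the foot of the ladder:
Ladder weight 18×9.8 = 176.4 N acts at 2.6 m along the ladder; its horizontal arm is 2.6·cos77° = 0.5849 m → τ = 103.2 N·m clockwise.
Person: 78×9.8 = 764.4 N at 1.2 m → arm 0.2699 m → τ = 206.3 N·m clockwise.
Wall normal N acts horizontally at the top; its moment arm is the height L sinθ = 5.2·sin77° = 5.067 m, counterclockwise.
For rotational equilibrium, N × 5.067 = 309.5, so N = 61.1 N.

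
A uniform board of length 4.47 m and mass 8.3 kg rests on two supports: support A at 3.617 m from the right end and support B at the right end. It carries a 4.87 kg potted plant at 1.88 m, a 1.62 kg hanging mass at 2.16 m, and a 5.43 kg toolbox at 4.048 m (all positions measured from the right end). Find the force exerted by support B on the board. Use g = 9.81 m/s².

Take moments about support A.
Beam weight: 8.3 × 9.81 = 81.42 N down at 2.235 m → arm 1.382 m, τ = 81.42 × 1.382 = 112.5 N·m clockwise.
Potted plant: 4.87 × 9.81 = 47.77 N down at 1.88 m → arm 1.737 m, τ = 47.77 × 1.737 = 82.98 N·m clockwise.
Hanging mass: 1.62 × 9.81 = 15.89 N down at 2.16 m → arm 1.457 m, τ = 15.89 × 1.457 = 23.15 N·m clockwise.
Toolbox: 5.43 × 9.81 = 53.27 N down at 4.048 m → arm 0.431 m, τ = 53.27 × 0.431 = 22.96 N·m counterclockwise.
Net load moment about support A = 195.7 N·m clockwise.
Reaction R at support B is upward at 0 m, arm 3.617 m → moment R × 3.617 counterclockwise.
Setting net torque to zero: R × 3.617 = 195.7 → R = 54.1 N.

R_B ≈ 54.1 N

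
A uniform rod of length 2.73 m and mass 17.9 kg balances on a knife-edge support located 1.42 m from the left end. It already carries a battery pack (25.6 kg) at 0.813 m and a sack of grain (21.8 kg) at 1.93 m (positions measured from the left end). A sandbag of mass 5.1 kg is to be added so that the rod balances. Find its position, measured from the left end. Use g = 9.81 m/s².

Taking torques about the knife-edge support (at 1.42 m from the left end):
Beam weight: 17.9 × 9.81 = 175.6 N down at 1.365 m → arm 0.055 m, τ = 175.6 × 0.055 = 9.658 N·m counterclockwise.
Battery pack: 25.6 × 9.81 = 251.1 N down at 0.813 m → arm 0.607 m, τ = 251.1 × 0.607 = 152.4 N·m counterclockwise.
Sack of grain: 21.8 × 9.81 = 213.9 N down at 1.93 m → arm 0.51 m, τ = 213.9 × 0.51 = 109.1 N·m clockwise.
Net moment of existing loads = 52.96 N·m counterclockwise.
The sandbag weighs 5.1 × 9.81 = 50.03 N and must supply an equal clockwise moment, so its lever arm about the knife-edge support is 52.96 / 50.03 = 1.06 m.
That puts it at 1.42 + 1.06 = 2.48 m from the left end.

x ≈ 2.48 m from the left end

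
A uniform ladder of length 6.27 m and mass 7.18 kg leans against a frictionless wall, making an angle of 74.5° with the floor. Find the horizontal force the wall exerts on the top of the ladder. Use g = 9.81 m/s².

N_wall ≈ 9.77 N

Take moments about the foot of the ladder.
Ladder weight 7.18×9.81 = 70.44 N acts at 3.135 m along the ladder; its horizontal arm is 3.135·cos74.5° = 0.8378 m → τ = 59.01 N·m clockwise.
Wall normal N acts horizontally at the top; its moment arm is the height L sinθ = 6.27·sin74.5° = 6.042 m, counterclockwise.
For rotational equilibrium, N × 6.042 = 59.01, so N = 9.77 N.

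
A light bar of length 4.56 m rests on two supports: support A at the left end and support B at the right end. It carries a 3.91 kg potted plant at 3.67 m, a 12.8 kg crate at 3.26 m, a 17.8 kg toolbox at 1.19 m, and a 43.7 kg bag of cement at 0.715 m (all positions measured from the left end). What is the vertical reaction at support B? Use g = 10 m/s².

R_B ≈ 238 N

Take moments about support A.
Potted plant: 3.91 × 10 = 39.1 N down at 3.67 m → arm 3.67 m, τ = 39.1 × 3.67 = 143.5 N·m clockwise.
Crate: 12.8 × 10 = 128 N down at 3.26 m → arm 3.26 m, τ = 128 × 3.26 = 417.3 N·m clockwise.
Toolbox: 17.8 × 10 = 178 N down at 1.19 m → arm 1.19 m, τ = 178 × 1.19 = 211.8 N·m clockwise.
Bag of cement: 43.7 × 10 = 437 N down at 0.715 m → arm 0.715 m, τ = 437 × 0.715 = 312.5 N·m clockwise.
Net load moment about support A = 1085 N·m clockwise.
Reaction R at support B is upward at 4.56 m, arm 4.56 m → moment R × 4.56 counterclockwise.
For rotational equilibrium, R × 4.56 = 1085, so R = 238 N.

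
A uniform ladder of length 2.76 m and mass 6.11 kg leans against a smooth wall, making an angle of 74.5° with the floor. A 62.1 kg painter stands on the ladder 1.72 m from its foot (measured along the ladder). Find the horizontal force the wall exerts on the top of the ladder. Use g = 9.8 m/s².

N_wall ≈ 113 N

Sum moments about the foot of the ladder (the floor normal and friction both act there and drop out).
Ladder weight 6.11×9.8 = 59.88 N acts at 1.38 m along the ladder; its horizontal arm is 1.38·cos74.5° = 0.3688 m → τ = 22.08 N·m clockwise.
Painter: 62.1×9.8 = 608.6 N at 1.72 m → arm 0.4597 m → τ = 279.8 N·m clockwise.
Wall normal N acts horizontally at the top; its moment arm is the height L sinθ = 2.76·sin74.5° = 2.66 m, counterclockwise.
Setting net torque to zero: N × 2.66 = 301.9 → N = 113 N.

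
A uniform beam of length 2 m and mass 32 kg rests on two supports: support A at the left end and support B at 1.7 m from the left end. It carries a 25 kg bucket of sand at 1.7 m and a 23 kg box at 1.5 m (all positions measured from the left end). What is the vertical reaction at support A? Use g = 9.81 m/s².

About support B:
Beam weight: 32 × 9.81 = 313.9 N down at 1 m → arm 0.7 m, τ = 313.9 × 0.7 = 219.7 N·m counterclockwise.
Bucket of sand: acts at the support B, moment arm 0 → no torque.
Box: 23 × 9.81 = 225.6 N down at 1.5 m → arm 0.2 m, τ = 225.6 × 0.2 = 45.12 N·m counterclockwise.
Net load moment about support B = 264.8 N·m counterclockwise.
Reaction R at support A is upward at 0 m, arm 1.7 m → moment R × 1.7 clockwise.
Setting net torque to zero: R × 1.7 = 264.8 → R = 156 N.

R_A ≈ 156 N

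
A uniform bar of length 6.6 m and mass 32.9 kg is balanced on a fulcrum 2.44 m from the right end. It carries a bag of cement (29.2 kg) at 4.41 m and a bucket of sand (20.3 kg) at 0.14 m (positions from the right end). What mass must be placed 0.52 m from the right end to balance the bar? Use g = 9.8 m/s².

Taking torques about the fulcrum (at 2.44 m from the right end):
Beam weight: 32.9 × 9.8 = 322.4 N down at 3.3 m → arm 0.86 m, τ = 322.4 × 0.86 = 277.3 N·m counterclockwise.
Bag of cement: 29.2 × 9.8 = 286.2 N down at 4.41 m → arm 1.97 m, τ = 286.2 × 1.97 = 563.8 N·m counterclockwise.
Bucket of sand: 20.3 × 9.8 = 198.9 N down at 0.14 m → arm 2.3 m, τ = 198.9 × 2.3 = 457.5 N·m clockwise.
Net moment of known loads = 383.6 N·m counterclockwise.
An unknown mass m at 0.52 m has arm 1.92 m; its moment is m·g·1.92 clockwise.
Στ = 0 ⇒ m × 9.8 × 1.92 = 383.6 ⇒ m = 383.6 / (9.8 × 1.92) = 20.4 kg.

m ≈ 20.4 kg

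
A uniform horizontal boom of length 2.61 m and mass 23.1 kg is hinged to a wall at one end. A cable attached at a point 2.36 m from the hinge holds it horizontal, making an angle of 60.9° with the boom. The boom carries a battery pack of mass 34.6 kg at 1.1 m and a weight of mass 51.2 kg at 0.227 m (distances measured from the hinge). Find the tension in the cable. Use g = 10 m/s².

Take moments about the hinge.
Beam weight: 23.1 × 10 = 231 N down at 1.305 m → arm 1.305 m, τ = 231 × 1.305 = 301.5 N·m clockwise.
Battery pack: 34.6 × 10 = 346 N down at 1.1 m → arm 1.1 m, τ = 346 × 1.1 = 380.6 N·m clockwise.
Weight: 51.2 × 10 = 512 N down at 0.227 m → arm 0.227 m, τ = 512 × 0.227 = 116.2 N·m clockwise.
Total clockwise load moment = 798.3 N·m.
The cable tension T acts at 2.36 m; only its component perpendicular to the boom, T sinθ, produces torque. sin 60.9° = 0.8738.
Balancing moments: T × 2.36 × 0.8738 = 798.3, giving T = 798.3 / 2.062 = 387 N.

T ≈ 387 N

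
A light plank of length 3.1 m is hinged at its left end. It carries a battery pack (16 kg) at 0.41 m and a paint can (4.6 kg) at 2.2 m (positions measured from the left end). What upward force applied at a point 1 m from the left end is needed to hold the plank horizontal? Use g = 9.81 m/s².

About the left end:
Battery pack: 16 × 9.81 = 157 N down at 0.41 m → arm 0.41 m, τ = 157 × 0.41 = 64.37 N·m clockwise.
Paint can: 4.6 × 9.81 = 45.13 N down at 2.2 m → arm 2.2 m, τ = 45.13 × 2.2 = 99.29 N·m clockwise.
Net moment of the loads = 163.7 N·m clockwise.
The upward force F acts at a point 1 m from the left end, arm 1 m, giving F × 1 counterclockwise.
Setting net torque to zero: F × 1 = 163.7 → F = 163.7 / 1 = 164 N.

F ≈ 164 N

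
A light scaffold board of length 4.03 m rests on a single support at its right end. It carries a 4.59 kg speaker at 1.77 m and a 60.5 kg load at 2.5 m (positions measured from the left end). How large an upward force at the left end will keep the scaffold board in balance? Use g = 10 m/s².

F ≈ 255 N

Choose the right end as the axis so the unknown pivot reaction has zero arm there.
Speaker: 4.59 × 10 = 45.9 N down at 1.77 m → arm 2.26 m, τ = 45.9 × 2.26 = 103.7 N·m counterclockwise.
Load: 60.5 × 10 = 605 N down at 2.5 m → arm 1.53 m, τ = 605 × 1.53 = 925.6 N·m counterclockwise.
Net moment of the loads = 1029 N·m counterclockwise.
The upward force F acts at the left end, arm 4.03 m, giving F × 4.03 clockwise.
For rotational equilibrium, F × 4.03 = 1029, so F = 1029 / 4.03 = 255 N.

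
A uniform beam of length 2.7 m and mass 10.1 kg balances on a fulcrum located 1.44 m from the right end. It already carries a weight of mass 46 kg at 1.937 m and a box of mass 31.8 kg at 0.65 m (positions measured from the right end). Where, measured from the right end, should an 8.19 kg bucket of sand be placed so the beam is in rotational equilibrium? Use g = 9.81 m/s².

x ≈ 1.83 m from the right end

Take moments about the fulcrum (at 1.44 m from the right end).
Beam weight: 10.1 × 9.81 = 99.08 N down at 1.35 m → arm 0.09 m, τ = 99.08 × 0.09 = 8.917 N·m clockwise.
Weight: 46 × 9.81 = 451.3 N down at 1.937 m → arm 0.497 m, τ = 451.3 × 0.497 = 224.3 N·m counterclockwise.
Box: 31.8 × 9.81 = 312 N down at 0.65 m → arm 0.79 m, τ = 312 × 0.79 = 246.5 N·m clockwise.
Net moment of existing loads = 31.12 N·m clockwise.
The bucket of sand weighs 8.19 × 9.81 = 80.34 N and must supply an equal counterclockwise moment, so its lever arm about the fulcrum is 31.12 / 80.34 = 0.387 m.
That puts it at 1.44 + 0.387 = 1.83 m from the right end.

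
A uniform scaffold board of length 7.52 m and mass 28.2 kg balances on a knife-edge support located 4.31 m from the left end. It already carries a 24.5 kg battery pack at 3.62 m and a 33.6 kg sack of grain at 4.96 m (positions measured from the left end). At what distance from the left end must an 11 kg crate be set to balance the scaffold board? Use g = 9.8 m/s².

x ≈ 5.27 m from the left end

Take moments about the knife-edge support (at 4.31 m from the left end).
Beam weight: 28.2 × 9.8 = 276.4 N down at 3.76 m → arm 0.55 m, τ = 276.4 × 0.55 = 152 N·m counterclockwise.
Battery pack: 24.5 × 9.8 = 240.1 N down at 3.62 m → arm 0.69 m, τ = 240.1 × 0.69 = 165.7 N·m counterclockwise.
Sack of grain: 33.6 × 9.8 = 329.3 N down at 4.96 m → arm 0.65 m, τ = 329.3 × 0.65 = 214 N·m clockwise.
Net moment of existing loads = 103.7 N·m counterclockwise.
The crate weighs 11 × 9.8 = 107.8 N and must supply an equal clockwise moment, so its lever arm about the knife-edge support is 103.7 / 107.8 = 0.962 m.
That puts it at 4.31 + 0.962 = 5.27 m from the left end.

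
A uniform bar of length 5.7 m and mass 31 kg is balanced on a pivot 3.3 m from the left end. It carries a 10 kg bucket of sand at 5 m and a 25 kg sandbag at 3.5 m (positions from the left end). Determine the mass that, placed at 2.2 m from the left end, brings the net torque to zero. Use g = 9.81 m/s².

Sum moments about the pivot (at 3.3 m from the left end) (the support reaction has zero arm there).
Beam weight: 31 × 9.81 = 304.1 N down at 2.85 m → arm 0.45 m, τ = 304.1 × 0.45 = 136.8 N·m counterclockwise.
Bucket of sand: 10 × 9.81 = 98.1 N down at 5 m → arm 1.7 m, τ = 98.1 × 1.7 = 166.8 N·m clockwise.
Sandbag: 25 × 9.81 = 245.2 N down at 3.5 m → arm 0.2 m, τ = 245.2 × 0.2 = 49.04 N·m clockwise.
Net moment of known loads = 79.04 N·m clockwise.
An unknown mass m at 2.2 m has arm 1.1 m; its moment is m·g·1.1 counterclockwise.
Στ = 0 ⇒ m × 9.81 × 1.1 = 79.04 ⇒ m = 79.04 / (9.81 × 1.1) = 7.32 kg.

m ≈ 7.32 kg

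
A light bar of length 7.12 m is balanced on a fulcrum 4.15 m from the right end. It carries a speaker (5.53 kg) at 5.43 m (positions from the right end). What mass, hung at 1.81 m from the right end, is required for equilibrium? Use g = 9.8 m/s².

Sum moments about the fulcrum (at 4.15 m from the right end) (the support reaction has zero arm there).
Speaker: 5.53 × 9.8 = 54.19 N down at 5.43 m → arm 1.28 m, τ = 54.19 × 1.28 = 69.36 N·m counterclockwise.
Net moment of known loads = 69.36 N·m counterclockwise.
An unknown mass m at 1.81 m has arm 2.34 m; its moment is m·g·2.34 clockwise.
Στ = 0 ⇒ m × 9.8 × 2.34 = 69.36 ⇒ m = 69.36 / (9.8 × 2.34) = 3.02 kg.

m ≈ 3.02 kg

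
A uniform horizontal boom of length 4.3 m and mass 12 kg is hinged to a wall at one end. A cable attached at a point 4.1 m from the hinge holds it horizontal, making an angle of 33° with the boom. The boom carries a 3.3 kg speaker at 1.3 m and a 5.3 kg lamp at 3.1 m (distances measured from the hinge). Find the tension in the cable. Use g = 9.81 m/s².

Choose the hinge as the axis so the unknown hinge reaction has zero arm there.
Beam weight: 12 × 9.81 = 117.7 N down at 2.15 m → arm 2.15 m, τ = 117.7 × 2.15 = 253.1 N·m clockwise.
Speaker: 3.3 × 9.81 = 32.37 N down at 1.3 m → arm 1.3 m, τ = 32.37 × 1.3 = 42.08 N·m clockwise.
Lamp: 5.3 × 9.81 = 51.99 N down at 3.1 m → arm 3.1 m, τ = 51.99 × 3.1 = 161.2 N·m clockwise.
Total clockwise load moment = 456.4 N·m.
The cable tension T acts at 4.1 m; only its component perpendicular to the boom, T sinθ, produces torque. sin 33° = 0.5446.
For rotational equilibrium, T × 4.1 × 0.5446 = 456.4, so T = 456.4 / 2.233 = 204 N.

T ≈ 204 N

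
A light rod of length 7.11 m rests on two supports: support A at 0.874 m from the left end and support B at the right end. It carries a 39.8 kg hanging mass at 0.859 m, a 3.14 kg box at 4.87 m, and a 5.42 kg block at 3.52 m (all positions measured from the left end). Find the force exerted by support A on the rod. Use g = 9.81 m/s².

R_A ≈ 433 N

About support B:
Hanging mass: 39.8 × 9.81 = 390.4 N down at 0.859 m → arm 6.251 m, τ = 390.4 × 6.251 = 2440 N·m counterclockwise.
Box: 3.14 × 9.81 = 30.8 N down at 4.87 m → arm 2.24 m, τ = 30.8 × 2.24 = 68.99 N·m counterclockwise.
Block: 5.42 × 9.81 = 53.17 N down at 3.52 m → arm 3.59 m, τ = 53.17 × 3.59 = 190.9 N·m counterclockwise.
Net load moment about support B = 2700 N·m counterclockwise.
Reaction R at support A is upward at 0.874 m, arm 6.236 m → moment R × 6.236 clockwise.
Setting net torque to zero: R × 6.236 = 2700 → R = 433 N.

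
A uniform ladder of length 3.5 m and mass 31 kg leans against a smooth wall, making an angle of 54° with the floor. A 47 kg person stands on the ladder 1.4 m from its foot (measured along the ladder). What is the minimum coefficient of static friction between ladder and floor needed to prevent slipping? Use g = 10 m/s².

Taking torques about the foot of the ladder:
Ladder weight 31×10 = 310 N acts at 1.75 m along the ladder; its horizontal arm is 1.75·cos54° = 1.029 m → τ = 319 N·m clockwise.
Person: 47×10 = 470 N at 1.4 m → arm 0.8229 m → τ = 386.8 N·m clockwise.
Wall normal N acts horizontally at the top; its moment arm is the height L sinθ = 3.5·sin54° = 2.832 m, counterclockwise.
Στ = 0 ⇒ N × 2.832 = 705.8 ⇒ N = 249.2 N.
ΣFx = 0 ⇒ f = N_wall = 249.2 N. ΣFy = 0 ⇒ N_floor = 780 N.
μ_min = f / N_floor = 249.2 / 780 = 0.319.

μ_min ≈ 0.319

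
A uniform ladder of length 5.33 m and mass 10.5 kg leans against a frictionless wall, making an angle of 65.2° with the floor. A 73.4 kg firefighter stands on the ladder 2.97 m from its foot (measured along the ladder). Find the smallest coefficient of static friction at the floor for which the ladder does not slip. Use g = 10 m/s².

μ_min ≈ 0.254

Taking torques about the foot of the ladder:
Ladder weight 10.5×10 = 105 N acts at 2.665 m along the ladder; its horizontal arm is 2.665·cos65.2° = 1.118 m → τ = 117.4 N·m clockwise.
Firefighter: 73.4×10 = 734 N at 2.97 m → arm 1.246 m → τ = 914.6 N·m clockwise.
Wall normal N acts horizontally at the top; its moment arm is the height L sinθ = 5.33·sin65.2° = 4.838 m, counterclockwise.
Setting net torque to zero: N × 4.838 = 1032 → N = 213.3 N.
ΣFx = 0 ⇒ f = N_wall = 213.3 N. ΣFy = 0 ⇒ N_floor = 839 N.
μ_min = f / N_floor = 213.3 / 839 = 0.254.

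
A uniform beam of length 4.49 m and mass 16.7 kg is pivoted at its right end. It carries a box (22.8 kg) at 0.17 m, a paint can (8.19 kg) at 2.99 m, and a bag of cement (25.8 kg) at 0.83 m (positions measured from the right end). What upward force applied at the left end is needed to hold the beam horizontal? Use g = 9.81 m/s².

F ≈ 191 N

About the right end:
Beam weight: 16.7 × 9.81 = 163.8 N down at 2.245 m → arm 2.245 m, τ = 163.8 × 2.245 = 367.7 N·m counterclockwise.
Box: 22.8 × 9.81 = 223.7 N down at 0.17 m → arm 0.17 m, τ = 223.7 × 0.17 = 38.03 N·m counterclockwise.
Paint can: 8.19 × 9.81 = 80.34 N down at 2.99 m → arm 2.99 m, τ = 80.34 × 2.99 = 240.2 N·m counterclockwise.
Bag of cement: 25.8 × 9.81 = 253.1 N down at 0.83 m → arm 0.83 m, τ = 253.1 × 0.83 = 210.1 N·m counterclockwise.
Net moment of the loads = 856 N·m counterclockwise.
The upward force F acts at the left end, arm 4.49 m, giving F × 4.49 clockwise.
Στ = 0 ⇒ F × 4.49 = 856 ⇒ F = 856 / 4.49 = 191 N.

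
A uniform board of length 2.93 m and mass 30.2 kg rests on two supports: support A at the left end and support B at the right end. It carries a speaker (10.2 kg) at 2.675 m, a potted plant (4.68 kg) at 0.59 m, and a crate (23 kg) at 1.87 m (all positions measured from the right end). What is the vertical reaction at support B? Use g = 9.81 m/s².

R_B ≈ 275 N

Take moments about support A.
Beam weight: 30.2 × 9.81 = 296.3 N down at 1.465 m → arm 1.465 m, τ = 296.3 × 1.465 = 434.1 N·m clockwise.
Speaker: 10.2 × 9.81 = 100.1 N down at 2.675 m → arm 0.255 m, τ = 100.1 × 0.255 = 25.53 N·m clockwise.
Potted plant: 4.68 × 9.81 = 45.91 N down at 0.59 m → arm 2.34 m, τ = 45.91 × 2.34 = 107.4 N·m clockwise.
Crate: 23 × 9.81 = 225.6 N down at 1.87 m → arm 1.06 m, τ = 225.6 × 1.06 = 239.1 N·m clockwise.
Net load moment about support A = 806.1 N·m clockwise.
Reaction R at support B is upward at 0 m, arm 2.93 m → moment R × 2.93 counterclockwise.
Balancing moments: R × 2.93 = 806.1, giving R = 275 N.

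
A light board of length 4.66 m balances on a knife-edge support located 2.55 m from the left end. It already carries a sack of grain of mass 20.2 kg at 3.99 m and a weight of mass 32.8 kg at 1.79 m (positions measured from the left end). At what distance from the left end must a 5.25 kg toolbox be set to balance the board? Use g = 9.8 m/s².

x ≈ 1.76 m from the left end

About the knife-edge support (at 2.55 m from the left end):
Sack of grain: 20.2 × 9.8 = 198 N down at 3.99 m → arm 1.44 m, τ = 198 × 1.44 = 285.1 N·m clockwise.
Weight: 32.8 × 9.8 = 321.4 N down at 1.79 m → arm 0.76 m, τ = 321.4 × 0.76 = 244.3 N·m counterclockwise.
Net moment of existing loads = 40.8 N·m clockwise.
The toolbox weighs 5.25 × 9.8 = 51.45 N and must supply an equal counterclockwise moment, so its lever arm about the knife-edge support is 40.8 / 51.45 = 0.793 m.
That puts it at 2.55 − 0.793 = 1.76 m from the left end.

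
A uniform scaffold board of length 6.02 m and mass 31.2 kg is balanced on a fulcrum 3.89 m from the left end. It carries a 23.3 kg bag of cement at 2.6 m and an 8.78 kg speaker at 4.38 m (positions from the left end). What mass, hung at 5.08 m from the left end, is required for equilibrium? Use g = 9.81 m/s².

m ≈ 44.7 kg

Sum moments about the fulcrum (at 3.89 m from the left end) (the support reaction has zero arm there).
Beam weight: 31.2 × 9.81 = 306.1 N down at 3.01 m → arm 0.88 m, τ = 306.1 × 0.88 = 269.4 N·m counterclockwise.
Bag of cement: 23.3 × 9.81 = 228.6 N down at 2.6 m → arm 1.29 m, τ = 228.6 × 1.29 = 294.9 N·m counterclockwise.
Speaker: 8.78 × 9.81 = 86.13 N down at 4.38 m → arm 0.49 m, τ = 86.13 × 0.49 = 42.2 N·m clockwise.
Net moment of known loads = 522.1 N·m counterclockwise.
An unknown mass m at 5.08 m has arm 1.19 m; its moment is m·g·1.19 clockwise.
Setting net torque to zero: m × 9.81 × 1.19 = 522.1 → m = 522.1 / (9.81 × 1.19) = 44.7 kg.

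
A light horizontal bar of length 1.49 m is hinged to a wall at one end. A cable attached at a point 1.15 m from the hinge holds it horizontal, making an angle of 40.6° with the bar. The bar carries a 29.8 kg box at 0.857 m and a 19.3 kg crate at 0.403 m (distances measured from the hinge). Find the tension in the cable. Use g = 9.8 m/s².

Take moments about the hinge.
Box: 29.8 × 9.8 = 292 N down at 0.857 m → arm 0.857 m, τ = 292 × 0.857 = 250.2 N·m clockwise.
Crate: 19.3 × 9.8 = 189.1 N down at 0.403 m → arm 0.403 m, τ = 189.1 × 0.403 = 76.21 N·m clockwise.
Total clockwise load moment = 326.4 N·m.
The cable tension T acts at 1.15 m; only its component perpendicular to the bar, T sinθ, produces torque. sin 40.6° = 0.6508.
For rotational equilibrium, T × 1.15 × 0.6508 = 326.4, so T = 326.4 / 0.7484 = 436 N.

T ≈ 436 N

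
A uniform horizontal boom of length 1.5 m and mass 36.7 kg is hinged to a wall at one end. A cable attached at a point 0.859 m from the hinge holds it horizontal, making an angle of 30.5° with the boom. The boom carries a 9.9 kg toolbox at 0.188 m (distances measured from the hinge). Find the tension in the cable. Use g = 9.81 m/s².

T ≈ 661 N

About the hinge:
Beam weight: 36.7 × 9.81 = 360 N down at 0.75 m → arm 0.75 m, τ = 360 × 0.75 = 270 N·m clockwise.
Toolbox: 9.9 × 9.81 = 97.12 N down at 0.188 m → arm 0.188 m, τ = 97.12 × 0.188 = 18.26 N·m clockwise.
Total clockwise load moment = 288.3 N·m.
The cable tension T acts at 0.859 m; only its component perpendicular to the boom, T sinθ, produces torque. sin 30.5° = 0.5075.
Στ = 0 ⇒ T × 0.859 × 0.5075 = 288.3 ⇒ T = 288.3 / 0.4359 = 661 N.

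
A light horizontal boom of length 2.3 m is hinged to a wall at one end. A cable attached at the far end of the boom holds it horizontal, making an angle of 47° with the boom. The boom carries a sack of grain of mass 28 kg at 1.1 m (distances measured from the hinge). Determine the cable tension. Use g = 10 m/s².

About the hinge:
Sack of grain: 28 × 10 = 280 N down at 1.1 m → arm 1.1 m, τ = 280 × 1.1 = 308 N·m clockwise.
Total clockwise load moment = 308 N·m.
The cable tension T acts at 2.3 m; only its component perpendicular to the boom, T sinθ, produces torque. sin 47° = 0.7314.
Setting net torque to zero: T × 2.3 × 0.7314 = 308 → T = 308 / 1.682 = 183 N.

T ≈ 183 N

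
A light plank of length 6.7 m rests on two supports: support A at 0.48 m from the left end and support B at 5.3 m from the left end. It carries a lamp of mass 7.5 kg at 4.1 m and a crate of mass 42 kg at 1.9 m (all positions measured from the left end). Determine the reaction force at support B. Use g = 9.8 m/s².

Take moments about support A.
Lamp: 7.5 × 9.8 = 73.5 N down at 4.1 m → arm 3.62 m, τ = 73.5 × 3.62 = 266.1 N·m clockwise.
Crate: 42 × 9.8 = 411.6 N down at 1.9 m → arm 1.42 m, τ = 411.6 × 1.42 = 584.5 N·m clockwise.
Net load moment about support A = 850.6 N·m clockwise.
Reaction R at support B is upward at 5.3 m, arm 4.82 m → moment R × 4.82 counterclockwise.
Balancing moments: R × 4.82 = 850.6, giving R = 176 N.

R_B ≈ 176 N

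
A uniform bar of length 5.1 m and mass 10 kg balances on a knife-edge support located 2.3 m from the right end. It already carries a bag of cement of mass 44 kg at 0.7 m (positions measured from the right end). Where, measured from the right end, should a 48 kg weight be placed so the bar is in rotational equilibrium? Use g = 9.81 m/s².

x ≈ 3.71 m from the right end

Taking torques about the knife-edge support (at 2.3 m from the right end):
Beam weight: 10 × 9.81 = 98.1 N down at 2.55 m → arm 0.25 m, τ = 98.1 × 0.25 = 24.52 N·m counterclockwise.
Bag of cement: 44 × 9.81 = 431.6 N down at 0.7 m → arm 1.6 m, τ = 431.6 × 1.6 = 690.6 N·m clockwise.
Net moment of existing loads = 666.1 N·m clockwise.
The weight weighs 48 × 9.81 = 470.9 N and must supply an equal counterclockwise moment, so its lever arm about the knife-edge support is 666.1 / 470.9 = 1.41 m.
That puts it at 2.3 + 1.41 = 3.71 m from the right end.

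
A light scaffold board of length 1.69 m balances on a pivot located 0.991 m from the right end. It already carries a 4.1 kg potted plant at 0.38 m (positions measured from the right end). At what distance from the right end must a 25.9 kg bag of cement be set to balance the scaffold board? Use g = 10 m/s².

Sum moments about the pivot (at 0.991 m from the right end) (the support reaction has zero arm there).
Potted plant: 4.1 × 10 = 41 N down at 0.38 m → arm 0.611 m, τ = 41 × 0.611 = 25.05 N·m clockwise.
Net moment of existing loads = 25.05 N·m clockwise.
The bag of cement weighs 25.9 × 10 = 259 N and must supply an equal counterclockwise moment, so its lever arm about the pivot is 25.05 / 259 = 0.0967 m.
That puts it at 0.991 + 0.0967 = 1.09 m from the right end.

x ≈ 1.09 m from the right end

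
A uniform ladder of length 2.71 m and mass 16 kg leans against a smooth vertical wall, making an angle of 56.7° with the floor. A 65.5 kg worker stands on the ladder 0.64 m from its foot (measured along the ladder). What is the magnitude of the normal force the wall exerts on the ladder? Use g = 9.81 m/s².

About the foot of the ladder:
Ladder weight 16×9.81 = 157 N acts at 1.355 m along the ladder; its horizontal arm is 1.355·cos56.7° = 0.7439 m → τ = 116.8 N·m clockwise.
Worker: 65.5×9.81 = 642.6 N at 0.64 m → arm 0.3514 m → τ = 225.8 N·m clockwise.
Wall normal N acts horizontally at the top; its moment arm is the height L sinθ = 2.71·sin56.7° = 2.265 m, counterclockwise.
For rotational equilibrium, N × 2.265 = 342.6, so N = 151 N.

N_wall ≈ 151 N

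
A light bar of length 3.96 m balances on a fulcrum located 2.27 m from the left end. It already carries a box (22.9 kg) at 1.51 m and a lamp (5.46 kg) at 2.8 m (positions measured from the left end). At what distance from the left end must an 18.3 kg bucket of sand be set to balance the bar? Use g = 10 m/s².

Choose the fulcrum (at 2.27 m from the left end) as the axis so the support reaction has zero arm there.
Box: 22.9 × 10 = 229 N down at 1.51 m → arm 0.76 m, τ = 229 × 0.76 = 174 N·m counterclockwise.
Lamp: 5.46 × 10 = 54.6 N down at 2.8 m → arm 0.53 m, τ = 54.6 × 0.53 = 28.94 N·m clockwise.
Net moment of existing loads = 145.1 N·m counterclockwise.
The bucket of sand weighs 18.3 × 10 = 183 N and must supply an equal clockwise moment, so its lever arm about the fulcrum is 145.1 / 183 = 0.793 m.
That puts it at 2.27 + 0.793 = 3.06 m from the left end.

x ≈ 3.06 m from the left end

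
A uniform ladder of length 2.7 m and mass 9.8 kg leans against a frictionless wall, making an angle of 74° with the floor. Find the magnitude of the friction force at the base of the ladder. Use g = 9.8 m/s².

Choose the foot of the ladder as the axis so the floor normal and friction both act there and drop out.
Ladder weight 9.8×9.8 = 96.04 N acts at 1.35 m along the ladder; its horizontal arm is 1.35·cos74° = 0.3721 m → τ = 35.74 N·m clockwise.
Wall normal N acts horizontally at the top; its moment arm is the height L sinθ = 2.7·sin74° = 2.595 m, counterclockwise.
Setting net torque to zero: N × 2.595 = 35.74 → N = 13.8 N.
ΣFx = 0: friction at the foot balances the wall's push, so f = N_wall = 13.8 N.

f ≈ 13.8 N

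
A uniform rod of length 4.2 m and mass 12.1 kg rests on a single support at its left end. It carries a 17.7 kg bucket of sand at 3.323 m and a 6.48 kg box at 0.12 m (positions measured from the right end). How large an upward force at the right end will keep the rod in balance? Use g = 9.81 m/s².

Choose the left end as the axis so the unknown pivot reaction has zero arm there.
Beam weight: 12.1 × 9.81 = 118.7 N down at 2.1 m → arm 2.1 m, τ = 118.7 × 2.1 = 249.3 N·m clockwise.
Bucket of sand: 17.7 × 9.81 = 173.6 N down at 3.323 m → arm 0.877 m, τ = 173.6 × 0.877 = 152.2 N·m clockwise.
Box: 6.48 × 9.81 = 63.57 N down at 0.12 m → arm 4.08 m, τ = 63.57 × 4.08 = 259.4 N·m clockwise.
Net moment of the loads = 660.9 N·m clockwise.
The upward force F acts at the right end, arm 4.2 m, giving F × 4.2 counterclockwise.
Setting net torque to zero: F × 4.2 = 660.9 → F = 660.9 / 4.2 = 157 N.

F ≈ 157 N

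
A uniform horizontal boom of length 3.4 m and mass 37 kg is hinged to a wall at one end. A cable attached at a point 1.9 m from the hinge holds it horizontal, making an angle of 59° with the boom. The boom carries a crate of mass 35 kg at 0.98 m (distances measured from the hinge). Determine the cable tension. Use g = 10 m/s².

T ≈ 597 N

Sum moments about the hinge (the unknown hinge reaction has zero arm there).
Beam weight: 37 × 10 = 370 N down at 1.7 m → arm 1.7 m, τ = 370 × 1.7 = 629 N·m clockwise.
Crate: 35 × 10 = 350 N down at 0.98 m → arm 0.98 m, τ = 350 × 0.98 = 343 N·m clockwise.
Total clockwise load moment = 972 N·m.
The cable tension T acts at 1.9 m; only its component perpendicular to the boom, T sinθ, produces torque. sin 59° = 0.8572.
For rotational equilibrium, T × 1.9 × 0.8572 = 972, so T = 972 / 1.629 = 597 N.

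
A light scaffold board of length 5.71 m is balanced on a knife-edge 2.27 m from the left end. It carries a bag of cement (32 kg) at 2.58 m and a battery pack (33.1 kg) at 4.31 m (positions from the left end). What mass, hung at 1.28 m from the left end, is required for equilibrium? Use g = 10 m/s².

m ≈ 78.2 kg

Choose the knife-edge (at 2.27 m from the left end) as the axis so the support reaction has zero arm there.
Bag of cement: 32 × 10 = 320 N down at 2.58 m → arm 0.31 m, τ = 320 × 0.31 = 99.2 N·m clockwise.
Battery pack: 33.1 × 10 = 331 N down at 4.31 m → arm 2.04 m, τ = 331 × 2.04 = 675.2 N·m clockwise.
Net moment of known loads = 774.4 N·m clockwise.
An unknown mass m at 1.28 m has arm 0.99 m; its moment is m·g·0.99 counterclockwise.
Στ = 0 ⇒ m × 10 × 0.99 = 774.4 ⇒ m = 774.4 / (10 × 0.99) = 78.2 kg.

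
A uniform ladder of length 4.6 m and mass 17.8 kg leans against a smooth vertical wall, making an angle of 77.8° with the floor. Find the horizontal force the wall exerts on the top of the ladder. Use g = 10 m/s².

Take moments about the foot of the ladder.
Ladder weight 17.8×10 = 178 N acts at 2.3 m along the ladder; its horizontal arm is 2.3·cos77.8° = 0.486 m → τ = 86.51 N·m clockwise.
Wall normal N acts horizontally at the top; its moment arm is the height L sinθ = 4.6·sin77.8° = 4.496 m, counterclockwise.
Balancing moments: N × 4.496 = 86.51, giving N = 19.2 N.

N_wall ≈ 19.2 N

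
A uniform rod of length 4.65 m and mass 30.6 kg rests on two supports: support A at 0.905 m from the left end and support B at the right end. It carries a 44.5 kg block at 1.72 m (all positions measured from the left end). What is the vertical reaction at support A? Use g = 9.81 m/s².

R_A ≈ 528 N

Take moments about support B.
Beam weight: 30.6 × 9.81 = 300.2 N down at 2.325 m → arm 2.325 m, τ = 300.2 × 2.325 = 698 N·m counterclockwise.
Block: 44.5 × 9.81 = 436.5 N down at 1.72 m → arm 2.93 m, τ = 436.5 × 2.93 = 1279 N·m counterclockwise.
Net load moment about support B = 1977 N·m counterclockwise.
Reaction R at support A is upward at 0.905 m, arm 3.745 m → moment R × 3.745 clockwise.
Balancing moments: R × 3.745 = 1977, giving R = 528 N.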